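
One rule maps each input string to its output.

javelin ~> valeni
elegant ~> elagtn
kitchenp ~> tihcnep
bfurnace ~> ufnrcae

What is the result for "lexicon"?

xecino

Rule — delete the first character, then swap each adjacent pair of characters (1↔2, 3↔4, ...).
On "lexicon": the first step gives "exicon", and the second then gives "xecino".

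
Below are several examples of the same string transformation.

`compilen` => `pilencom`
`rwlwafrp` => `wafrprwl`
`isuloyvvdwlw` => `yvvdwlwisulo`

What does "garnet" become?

Looking at the pairs, the operation is to move the last character to the front, then swap the front and back halves of the string.
On "garnet" that produces "rnetga".

rnetga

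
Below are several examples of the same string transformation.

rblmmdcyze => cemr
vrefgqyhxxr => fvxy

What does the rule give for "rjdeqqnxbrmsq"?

enqrr

Rule — keep one character in every 3, starting at position 1 (positions 1st, 4th, 7th, ...), then sort the characters into alphabetical order.
Applying both steps to "rjdeqqnxbrmsq": "renrq", then "enqrr".
(Check on "rblmmdcyze": → "rmce" → "cemr" ✓)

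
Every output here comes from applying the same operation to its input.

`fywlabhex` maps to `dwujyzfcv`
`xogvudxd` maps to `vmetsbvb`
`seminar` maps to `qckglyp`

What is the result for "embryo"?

ckzpwm

The transformation: shift every letter 2 places backward in the alphabet (wrapping around).
Applying that to "embryo" gives "ckzpwm".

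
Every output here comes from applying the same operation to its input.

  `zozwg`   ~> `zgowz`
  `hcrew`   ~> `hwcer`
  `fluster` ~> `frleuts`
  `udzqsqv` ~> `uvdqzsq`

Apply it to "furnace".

feucran

The pattern: take characters alternately from the front and the back (1st, last, 2nd, 2nd-last, ...).
So "furnace" becomes "feucran".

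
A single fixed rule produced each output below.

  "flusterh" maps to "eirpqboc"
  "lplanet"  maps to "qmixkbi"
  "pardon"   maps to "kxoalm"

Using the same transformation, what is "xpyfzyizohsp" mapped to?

mmvcwvfwlepu

The transformation: swap the first and last characters, then shift every letter 3 places backward in the alphabet (wrapping around).
Working it through for "xpyfzyizohsp": intermediate "ppyfzyizohsx", final "mmvcwvfwlepu".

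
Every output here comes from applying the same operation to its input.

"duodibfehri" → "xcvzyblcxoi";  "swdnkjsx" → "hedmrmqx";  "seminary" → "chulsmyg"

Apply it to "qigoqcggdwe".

ikwaaxqykca

The transformation: shift every letter 6 places backward in the alphabet (wrapping around), then move the first 3 characters to the end (rotate left by 3).
Starting from "qigoqcggdwe": after the first operation, "kcaikwaaxqy"; after the second, "ikwaaxqykca".
(Check on "duodibfehri": → "xoixcvzyblc" → "xcvzyblcxoi" ✓)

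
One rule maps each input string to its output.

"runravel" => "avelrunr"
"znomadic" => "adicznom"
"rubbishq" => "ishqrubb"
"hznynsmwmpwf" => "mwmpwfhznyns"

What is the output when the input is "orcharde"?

ardeorch

What's happening: swap the front and back halves of the string.
"orcharde" → "ardeorch".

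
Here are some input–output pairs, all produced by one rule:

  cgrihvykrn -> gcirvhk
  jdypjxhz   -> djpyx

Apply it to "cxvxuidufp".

Each output is the input with this applied: swap each adjacent pair of characters (1↔2, 3↔4, ...), then delete the last 3 characters.
"cxvxuidufp" → "xcxviuudpf" → "xcxviuu".

xcxviuu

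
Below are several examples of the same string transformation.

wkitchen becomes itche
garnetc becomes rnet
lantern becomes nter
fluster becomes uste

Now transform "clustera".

The pattern: move the first 2 characters to the end (rotate left by 2), then delete the last 3 characters.
"clustera" → "usteracl" → "uster".
(Check on "fluster": → "usterfl" → "uste" ✓)

uster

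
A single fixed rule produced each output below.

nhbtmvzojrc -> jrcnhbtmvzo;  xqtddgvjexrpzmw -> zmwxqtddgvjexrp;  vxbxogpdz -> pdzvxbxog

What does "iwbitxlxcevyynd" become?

yndiwbitxlxcevy

What's happening: move the last 3 characters to the front (rotate right by 3).
Applying that to "iwbitxlxcevyynd" gives "yndiwbitxlxcevy".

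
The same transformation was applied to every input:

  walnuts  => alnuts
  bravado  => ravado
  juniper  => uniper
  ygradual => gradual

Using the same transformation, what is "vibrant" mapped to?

The pattern: delete the first character.
For "vibrant" the result is "ibrant".

ibrant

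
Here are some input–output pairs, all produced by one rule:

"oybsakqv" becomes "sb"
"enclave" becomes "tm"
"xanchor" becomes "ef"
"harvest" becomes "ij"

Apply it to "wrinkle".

zc

Each output is the input with this applied: keep one character in every 3, starting at position 3 (positions 3rd, 6th, 9th, ...), then shift every letter 9 places backward in the alphabet (wrapping around).
Doing the same to "wrinkle": "zc".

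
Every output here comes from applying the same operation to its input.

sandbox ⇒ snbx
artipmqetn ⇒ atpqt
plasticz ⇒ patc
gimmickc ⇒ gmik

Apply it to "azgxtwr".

agtr

Looking at the pairs, the operation is to keep every other character starting from the first (positions 1st, 3rd, 5th, ...).
For "azgxtwr" the result is "agtr".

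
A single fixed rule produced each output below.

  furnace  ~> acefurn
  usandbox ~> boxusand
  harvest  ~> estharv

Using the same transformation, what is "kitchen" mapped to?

The rule is to move the last 3 characters to the front (rotate right by 3).
"kitchen" → "henkitc".

henkitc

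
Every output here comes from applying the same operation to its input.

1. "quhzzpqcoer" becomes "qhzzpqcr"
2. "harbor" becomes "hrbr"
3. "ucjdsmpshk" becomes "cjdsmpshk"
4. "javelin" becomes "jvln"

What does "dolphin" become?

dlphn

What's happening: remove every vowel.
For "dolphin" the result is "dlphn".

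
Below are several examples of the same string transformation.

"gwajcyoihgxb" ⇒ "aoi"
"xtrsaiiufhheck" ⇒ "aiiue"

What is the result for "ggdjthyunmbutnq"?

uu

In each case the input is transformed by: keep only the vowels.
For "ggdjthyunmbutnq" the result is "uu".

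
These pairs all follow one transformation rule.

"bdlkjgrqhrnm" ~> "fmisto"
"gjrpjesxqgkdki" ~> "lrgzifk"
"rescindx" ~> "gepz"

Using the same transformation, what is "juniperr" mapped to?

Rule — shift every letter 2 places forward in the alphabet (wrapping around), then keep every other character starting from the second (positions 2nd, 4th, 6th, ...).
"juniperr" → "wkgt".

wkgt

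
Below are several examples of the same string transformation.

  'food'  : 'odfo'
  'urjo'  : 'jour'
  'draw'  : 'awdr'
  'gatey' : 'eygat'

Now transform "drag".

agdr

What's happening: move the last 2 characters to the front (rotate right by 2).
So "drag" becomes "agdr".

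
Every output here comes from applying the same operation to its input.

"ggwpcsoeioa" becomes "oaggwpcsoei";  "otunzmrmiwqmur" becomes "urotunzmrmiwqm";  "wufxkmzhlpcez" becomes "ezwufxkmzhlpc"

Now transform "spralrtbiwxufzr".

The pattern: move the last 2 characters to the front (rotate right by 2).
Applying that to "spralrtbiwxufzr" gives "zrspralrtbiwxuf".

zrspralrtbiwxuf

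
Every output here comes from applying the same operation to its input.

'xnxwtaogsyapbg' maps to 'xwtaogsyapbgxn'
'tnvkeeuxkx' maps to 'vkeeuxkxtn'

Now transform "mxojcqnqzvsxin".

Rule — move the first 2 characters to the end (rotate left by 2).
"mxojcqnqzvsxin" → "ojcqnqzvsxinmx".

ojcqnqzvsxinmx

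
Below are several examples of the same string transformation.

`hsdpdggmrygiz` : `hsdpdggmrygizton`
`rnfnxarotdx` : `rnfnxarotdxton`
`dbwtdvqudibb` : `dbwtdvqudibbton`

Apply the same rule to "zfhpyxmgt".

zfhpyxmgtton

Each output is the input with this applied: append "ton".
"zfhpyxmgt" → "zfhpyxmgtton".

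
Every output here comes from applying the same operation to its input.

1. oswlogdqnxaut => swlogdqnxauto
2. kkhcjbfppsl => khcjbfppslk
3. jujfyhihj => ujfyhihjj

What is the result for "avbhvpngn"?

The rule is to move the first character to the end.
On "avbhvpngn" that produces "vbhvpngna".

vbhvpngna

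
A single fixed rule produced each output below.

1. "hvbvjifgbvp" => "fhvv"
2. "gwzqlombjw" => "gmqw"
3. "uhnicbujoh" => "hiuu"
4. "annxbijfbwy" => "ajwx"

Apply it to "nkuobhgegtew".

gnot

What's happening: keep one character in every 3, starting at position 1 (positions 1st, 4th, 7th, ...), then sort the characters into alphabetical order.
On "nkuobhgegtew": the first step gives "nogt", and the second then gives "gnot".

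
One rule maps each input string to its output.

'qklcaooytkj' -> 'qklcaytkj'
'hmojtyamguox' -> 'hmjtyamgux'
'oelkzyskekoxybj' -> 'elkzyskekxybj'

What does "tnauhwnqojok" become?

tnauhwnqjk

In each case the input is transformed by: remove every "o".
Doing the same to "tnauhwnqojok": "tnauhwnqjk".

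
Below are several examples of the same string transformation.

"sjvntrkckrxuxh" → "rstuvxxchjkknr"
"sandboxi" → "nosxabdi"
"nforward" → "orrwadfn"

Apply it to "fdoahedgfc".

ffghoacdde

The transformation: sort the characters into alphabetical order, then swap the front and back halves of the string.
Working it through for "fdoahedgfc": intermediate "acddeffgho", final "ffghoacdde".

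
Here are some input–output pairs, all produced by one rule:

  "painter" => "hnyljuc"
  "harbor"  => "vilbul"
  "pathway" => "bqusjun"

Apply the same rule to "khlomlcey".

What's happening: shift every letter 6 places backward in the alphabet (wrapping around), then move the first 3 characters to the end (rotate left by 3).
Applying that to "khlomlcey" gives "igfwysebf".

igfwysebf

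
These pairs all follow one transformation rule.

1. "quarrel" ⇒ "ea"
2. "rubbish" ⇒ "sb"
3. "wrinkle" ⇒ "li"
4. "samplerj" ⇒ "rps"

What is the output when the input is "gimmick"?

cm

What's happening: reverse the string, then keep one character in every 3, starting at position 2 (positions 2nd, 5th, 8th, ...).
"gimmick" → "cm".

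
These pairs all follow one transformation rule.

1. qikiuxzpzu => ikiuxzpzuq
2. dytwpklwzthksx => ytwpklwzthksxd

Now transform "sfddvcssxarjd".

fddvcssxarjds

What's happening: move the first character to the end.
Doing the same to "sfddvcssxarjd": "fddvcssxarjds".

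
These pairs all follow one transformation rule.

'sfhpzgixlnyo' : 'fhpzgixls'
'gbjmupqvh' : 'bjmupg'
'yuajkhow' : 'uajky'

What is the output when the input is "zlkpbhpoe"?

The pattern: delete the last 3 characters, then move the first character to the end.
Applying both steps to "zlkpbhpoe": "zlkpbh", then "lkpbhz".

lkpbhz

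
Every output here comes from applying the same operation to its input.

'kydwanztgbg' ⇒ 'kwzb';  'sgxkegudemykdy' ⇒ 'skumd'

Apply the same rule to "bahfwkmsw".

bfm

Rule — keep one character in every 3, starting at position 1 (positions 1st, 4th, 7th, ...).
"bahfwkmsw" → "bfm".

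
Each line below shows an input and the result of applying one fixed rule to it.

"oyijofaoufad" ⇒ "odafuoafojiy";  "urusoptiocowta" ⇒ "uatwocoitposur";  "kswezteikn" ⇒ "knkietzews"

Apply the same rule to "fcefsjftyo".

foytfjsfec

The pattern: move the first character to the end, then reverse the string.
Starting from "fcefsjftyo": after the first operation, "cefsjftyof"; after the second, "foytfjsfec".
(Check on "kswezteikn": → "swezteiknk" → "knkietzews" ✓)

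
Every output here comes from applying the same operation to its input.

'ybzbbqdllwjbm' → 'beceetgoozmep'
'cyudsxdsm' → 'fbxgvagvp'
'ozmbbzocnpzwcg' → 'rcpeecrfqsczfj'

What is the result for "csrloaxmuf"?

The transformation: shift every letter 3 places forward in the alphabet (wrapping around).
"csrloaxmuf" → "fvuordapxi".

fvuordapxi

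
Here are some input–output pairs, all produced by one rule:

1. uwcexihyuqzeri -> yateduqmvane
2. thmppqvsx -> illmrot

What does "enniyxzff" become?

jeutvbb

Looking at the pairs, the operation is to shift every letter 4 places backward in the alphabet (wrapping around), then delete the first 2 characters.
For "enniyxzff" the result is "jeutvbb".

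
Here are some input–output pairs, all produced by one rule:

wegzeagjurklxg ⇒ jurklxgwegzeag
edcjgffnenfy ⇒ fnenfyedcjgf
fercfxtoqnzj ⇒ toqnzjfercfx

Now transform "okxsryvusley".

vusleyokxsry

Rule — swap the front and back halves of the string.
Applying that to "okxsryvusley" gives "vusleyokxsry".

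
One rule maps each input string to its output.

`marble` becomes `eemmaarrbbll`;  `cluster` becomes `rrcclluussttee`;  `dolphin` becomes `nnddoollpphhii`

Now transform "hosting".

Each output is the input with this applied: double every character, then move the last 2 characters to the front (rotate right by 2).
Working it through for "hosting": intermediate "hhoossttiinngg", final "gghhoossttiinn".

gghhoossttiinn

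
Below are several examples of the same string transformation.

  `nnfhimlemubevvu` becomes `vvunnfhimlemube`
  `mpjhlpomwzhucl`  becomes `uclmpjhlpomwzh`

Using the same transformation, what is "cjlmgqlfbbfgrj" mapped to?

Rule — move the last 3 characters to the front (rotate right by 3).
On "cjlmgqlfbbfgrj" that produces "grjcjlmgqlfbbf".

grjcjlmgqlfbbf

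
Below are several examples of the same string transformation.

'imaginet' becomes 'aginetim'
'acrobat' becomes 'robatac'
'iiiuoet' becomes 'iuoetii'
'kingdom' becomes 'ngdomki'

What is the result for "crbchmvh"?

The transformation: move the first 2 characters to the end (rotate left by 2).
Doing the same to "crbchmvh": "bchmvhcr".

bchmvhcr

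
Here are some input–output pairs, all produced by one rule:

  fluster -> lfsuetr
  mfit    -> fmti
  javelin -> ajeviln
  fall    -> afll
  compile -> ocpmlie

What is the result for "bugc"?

ubcg

Looking at the pairs, the operation is to swap each adjacent pair of characters (1↔2, 3↔4, ...).
So "bugc" becomes "ubcg".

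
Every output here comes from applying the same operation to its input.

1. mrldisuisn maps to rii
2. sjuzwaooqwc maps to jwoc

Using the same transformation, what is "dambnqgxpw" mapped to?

anx

The transformation: keep one character in every 3, starting at position 2 (positions 2nd, 5th, 8th, ...).
So "dambnqgxpw" becomes "anx".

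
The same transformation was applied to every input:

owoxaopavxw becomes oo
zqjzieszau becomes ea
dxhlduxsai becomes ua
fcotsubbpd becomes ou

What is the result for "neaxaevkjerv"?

ae

Each output is the input with this applied: keep one character in every 3, starting at position 3 (positions 3rd, 6th, 9th, ...), then keep only the vowels.
"neaxaevkjerv" → "aejv" → "ae".
(Check on "owoxaopavxw": → "oov" → "oo" ✓)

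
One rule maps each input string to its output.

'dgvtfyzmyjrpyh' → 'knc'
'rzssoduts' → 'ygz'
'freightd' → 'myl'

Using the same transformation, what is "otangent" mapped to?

The pattern: shift every letter 7 places forward in the alphabet (wrapping around), then keep only the first 3 characters.
For "otangent", step one produces "vahunlua"; step two turns that into "vah".

vah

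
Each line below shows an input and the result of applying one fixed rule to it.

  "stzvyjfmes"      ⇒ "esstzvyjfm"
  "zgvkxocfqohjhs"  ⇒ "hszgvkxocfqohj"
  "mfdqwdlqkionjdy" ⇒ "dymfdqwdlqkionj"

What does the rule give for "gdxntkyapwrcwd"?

Rule — move the last 2 characters to the front (rotate right by 2).
So "gdxntkyapwrcwd" becomes "wdgdxntkyapwrc".

wdgdxntkyapwrc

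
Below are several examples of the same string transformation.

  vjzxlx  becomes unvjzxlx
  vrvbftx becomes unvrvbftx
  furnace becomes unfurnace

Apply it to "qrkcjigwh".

unqrkcjigwh

The rule is to prepend "un".
For "qrkcjigwh" the result is "unqrkcjigwh".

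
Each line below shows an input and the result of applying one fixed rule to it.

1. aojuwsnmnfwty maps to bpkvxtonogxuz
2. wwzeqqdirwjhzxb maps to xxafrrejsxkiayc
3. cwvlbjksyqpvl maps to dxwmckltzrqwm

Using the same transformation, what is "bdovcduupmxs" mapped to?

In each case the input is transformed by: shift every letter 1 place forward in the alphabet (wrapping around).
Doing the same to "bdovcduupmxs": "cepwdevvqnyt".

cepwdevvqnyt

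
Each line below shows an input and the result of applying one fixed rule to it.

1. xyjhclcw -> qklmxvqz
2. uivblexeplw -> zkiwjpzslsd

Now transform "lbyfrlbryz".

mnzpmtfzpf

In each case the input is transformed by: shift every letter 12 places backward in the alphabet (wrapping around), then move the last 2 characters to the front (rotate right by 2).
"lbyfrlbryz" → "zpmtfzpfmn" → "mnzpmtfzpf".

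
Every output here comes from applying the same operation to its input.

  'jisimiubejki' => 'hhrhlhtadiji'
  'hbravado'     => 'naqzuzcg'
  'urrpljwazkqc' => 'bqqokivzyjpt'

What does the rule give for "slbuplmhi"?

Each output is the input with this applied: swap the first and last characters, then shift every letter 1 place backward in the alphabet (wrapping around).
On "slbuplmhi": the first step gives "ilbuplmhs", and the second then gives "hkatoklgr".

hkatoklgr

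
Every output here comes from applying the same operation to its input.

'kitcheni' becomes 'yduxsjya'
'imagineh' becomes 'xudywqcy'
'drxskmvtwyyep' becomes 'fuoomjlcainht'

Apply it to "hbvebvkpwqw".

What's happening: shift every letter 10 places backward in the alphabet (wrapping around), then reverse the string.
Applying both steps to "hbvebvkpwqw": "xrlurlafmgm", then "mgmfalrulrx".

mgmfalrulrx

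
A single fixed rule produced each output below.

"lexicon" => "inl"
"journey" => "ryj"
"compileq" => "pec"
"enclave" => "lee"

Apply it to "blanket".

The rule is to keep one character in every 3, starting at position 1 (positions 1st, 4th, 7th, ...), then move the first character to the end.
"blanket" → "bnt" → "ntb".

ntb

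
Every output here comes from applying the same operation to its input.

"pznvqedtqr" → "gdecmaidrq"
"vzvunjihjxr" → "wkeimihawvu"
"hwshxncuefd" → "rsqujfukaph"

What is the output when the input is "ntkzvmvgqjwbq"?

jodagxmizitdw

Looking at the pairs, the operation is to move the last 3 characters to the front (rotate right by 3), then shift every letter 13 places forward in the alphabet (wrapping around) — i.e. ROT13.
"ntkzvmvgqjwbq" → "wbqntkzvmvgqj" → "jodagxmizitdw".
(Check on "vzvunjihjxr": → "jxrvzvunjih" → "wkeimihawvu" ✓)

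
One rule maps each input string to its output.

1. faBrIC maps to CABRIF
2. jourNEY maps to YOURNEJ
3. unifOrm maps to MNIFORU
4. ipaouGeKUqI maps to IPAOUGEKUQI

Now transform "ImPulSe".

Rule — swap the first and last characters, then convert every letter to uppercase.
Working it through for "ImPulSe": intermediate "emPulSI", final "EMPULSI".

EMPULSI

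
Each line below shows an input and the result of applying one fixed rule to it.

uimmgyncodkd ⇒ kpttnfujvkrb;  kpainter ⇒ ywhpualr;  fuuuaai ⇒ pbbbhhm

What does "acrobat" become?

Each output is the input with this applied: swap the first and last characters, then shift every letter 7 places forward in the alphabet (wrapping around).
On "acrobat" that produces "ajyvihh".

ajyvihh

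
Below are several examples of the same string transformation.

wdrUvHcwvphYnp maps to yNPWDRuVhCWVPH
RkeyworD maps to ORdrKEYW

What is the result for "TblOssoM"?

SOmtBLoS

The pattern: move the last 3 characters to the front (rotate right by 3), then flip the case of every letter.
Working it through for "TblOssoM": intermediate "soMTblOs", final "SOmtBLoS".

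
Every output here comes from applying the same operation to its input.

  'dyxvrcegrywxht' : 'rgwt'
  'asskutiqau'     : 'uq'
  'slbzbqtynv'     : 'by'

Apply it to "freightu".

gu

Rule — keep one character in every 3, starting at position 2 (positions 2nd, 5th, 8th, ...), then delete the first character.
Working it through for "freightu": intermediate "rgu", final "gu".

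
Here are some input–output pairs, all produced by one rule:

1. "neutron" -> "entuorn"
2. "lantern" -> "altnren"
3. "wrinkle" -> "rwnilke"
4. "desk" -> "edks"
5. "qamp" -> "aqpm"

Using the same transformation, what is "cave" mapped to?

The rule is to swap each adjacent pair of characters (1↔2, 3↔4, ...).
Doing the same to "cave": "acev".

acev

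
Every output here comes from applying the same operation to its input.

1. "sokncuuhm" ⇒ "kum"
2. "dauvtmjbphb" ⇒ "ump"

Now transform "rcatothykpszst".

atkz

Looking at the pairs, the operation is to keep one character in every 3, starting at position 3 (positions 3rd, 6th, 9th, ...).
So "rcatothykpszst" becomes "atkz".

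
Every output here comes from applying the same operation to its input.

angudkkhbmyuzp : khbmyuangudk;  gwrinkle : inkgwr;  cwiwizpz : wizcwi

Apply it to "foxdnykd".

Rule — delete the last 2 characters, then swap the front and back halves of the string.
For "foxdnykd", step one produces "foxdny"; step two turns that into "dnyfox".
(Check on "cwiwizpz": → "cwiwiz" → "wizcwi" ✓)

dnyfox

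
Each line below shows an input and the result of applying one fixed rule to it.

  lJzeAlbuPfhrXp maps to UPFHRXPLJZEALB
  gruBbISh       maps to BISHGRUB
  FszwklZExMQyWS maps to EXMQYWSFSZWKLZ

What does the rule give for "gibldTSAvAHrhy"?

AVAHRHYGIBLDTS

Each output is the input with this applied: swap the front and back halves of the string, then convert every letter to uppercase.
Applying both steps to "gibldTSAvAHrhy": "AvAHrhygibldTS", then "AVAHRHYGIBLDTS".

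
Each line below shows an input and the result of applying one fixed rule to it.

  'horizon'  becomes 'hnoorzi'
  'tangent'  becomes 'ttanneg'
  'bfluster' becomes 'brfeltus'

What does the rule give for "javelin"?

jnaivle

The transformation: take characters alternately from the front and the back (1st, last, 2nd, 2nd-last, ...).
So "javelin" becomes "jnaivle".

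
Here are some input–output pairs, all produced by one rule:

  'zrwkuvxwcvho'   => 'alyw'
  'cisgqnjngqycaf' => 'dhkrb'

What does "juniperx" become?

kjs

In each case the input is transformed by: keep one character in every 3, starting at position 1 (positions 1st, 4th, 7th, ...), then shift every letter 1 place forward in the alphabet (wrapping around).
"juniperx" → "jir" → "kjs".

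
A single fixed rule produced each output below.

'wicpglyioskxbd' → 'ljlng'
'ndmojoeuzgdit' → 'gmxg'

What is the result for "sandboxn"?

The transformation: keep one character in every 3, starting at position 2 (positions 2nd, 5th, 8th, ...), then shift every letter 3 places forward in the alphabet (wrapping around).
Working it through for "sandboxn": intermediate "abn", final "deq".

deq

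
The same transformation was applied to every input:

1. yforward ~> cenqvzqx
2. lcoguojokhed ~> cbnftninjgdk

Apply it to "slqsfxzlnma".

The transformation: swap the first and last characters, then shift every letter 1 place backward in the alphabet (wrapping around).
Applying both steps to "slqsfxzlnma": "alqsfxzlnms", then "zkprewykmlr".

zkprewykmlr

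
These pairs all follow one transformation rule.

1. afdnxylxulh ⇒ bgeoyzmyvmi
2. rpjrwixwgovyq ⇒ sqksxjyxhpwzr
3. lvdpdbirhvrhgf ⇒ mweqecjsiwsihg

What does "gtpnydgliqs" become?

huqozehmjrt

The transformation: shift every letter 1 place forward in the alphabet (wrapping around).
On "gtpnydgliqs" that produces "huqozehmjrt".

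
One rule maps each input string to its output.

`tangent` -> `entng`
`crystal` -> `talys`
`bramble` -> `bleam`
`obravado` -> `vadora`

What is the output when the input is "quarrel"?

relar

The pattern: delete the first 2 characters, then move the first 2 characters to the end (rotate left by 2).
"quarrel" → "arrel" → "relar".
(Check on "bramble": → "amble" → "bleam" ✓)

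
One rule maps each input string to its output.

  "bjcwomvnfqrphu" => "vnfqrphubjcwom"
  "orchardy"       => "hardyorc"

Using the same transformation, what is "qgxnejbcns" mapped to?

What's happening: swap the front and back halves of the string, then move the last character to the front.
On "qgxnejbcns": the first step gives "jbcnsqgxne", and the second then gives "ejbcnsqgxn".
(Check on "orchardy": → "ardyorch" → "hardyorc" ✓)

ejbcnsqgxn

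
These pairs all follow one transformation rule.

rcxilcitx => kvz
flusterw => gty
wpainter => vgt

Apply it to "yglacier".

kgt

Rule — shift every letter 2 places forward in the alphabet (wrapping around), then keep only the last 3 characters.
Applying both steps to "yglacier": "aincekgt", then "kgt".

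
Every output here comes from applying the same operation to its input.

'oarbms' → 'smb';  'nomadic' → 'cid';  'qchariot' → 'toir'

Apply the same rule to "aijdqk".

kqd

Each output is the input with this applied: take characters alternately from the front and the back (1st, last, 2nd, 2nd-last, ...), then keep every other character starting from the second (positions 2nd, 4th, 6th, ...).
Working it through for "aijdqk": intermediate "akiqjd", final "kqd".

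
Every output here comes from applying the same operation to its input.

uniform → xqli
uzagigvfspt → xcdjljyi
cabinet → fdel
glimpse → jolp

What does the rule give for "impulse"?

lpsx

Each output is the input with this applied: shift every letter 3 places forward in the alphabet (wrapping around), then delete the last 3 characters.
On "impulse": the first step gives "lpsxovh", and the second then gives "lpsx".
(Check on "uzagigvfspt": → "xcdjljyivsw" → "xcdjljyi" ✓)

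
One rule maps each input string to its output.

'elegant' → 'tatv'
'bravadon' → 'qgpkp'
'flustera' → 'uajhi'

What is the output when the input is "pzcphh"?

Each output is the input with this applied: delete the last 3 characters, then shift every letter 11 places backward in the alphabet (wrapping around).
Starting from "pzcphh": after the first operation, "pzc"; after the second, "eor".

eor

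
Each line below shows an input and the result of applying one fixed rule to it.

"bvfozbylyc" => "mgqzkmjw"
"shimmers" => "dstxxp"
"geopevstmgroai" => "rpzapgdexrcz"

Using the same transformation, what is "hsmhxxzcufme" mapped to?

What's happening: delete the last 2 characters, then shift every letter 11 places forward in the alphabet (wrapping around).
Starting from "hsmhxxzcufme": after the first operation, "hsmhxxzcuf"; after the second, "sdxsiiknfq".

sdxsiiknfq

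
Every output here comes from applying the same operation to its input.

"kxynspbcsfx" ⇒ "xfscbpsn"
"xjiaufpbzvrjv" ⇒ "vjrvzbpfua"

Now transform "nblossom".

What's happening: delete the first 3 characters, then reverse the string.
Starting from "nblossom": after the first operation, "ossom"; after the second, "mosso".

mosso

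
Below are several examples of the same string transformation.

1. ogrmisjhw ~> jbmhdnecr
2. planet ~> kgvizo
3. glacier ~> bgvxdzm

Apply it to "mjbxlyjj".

hewsgtee

Each output is the input with this applied: shift every letter 5 places backward in the alphabet (wrapping around).
Applying that to "mjbxlyjj" gives "hewsgtee".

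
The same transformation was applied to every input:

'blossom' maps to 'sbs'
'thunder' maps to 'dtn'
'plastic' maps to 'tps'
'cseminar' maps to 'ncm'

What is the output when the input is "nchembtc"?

The rule is to move the last 3 characters to the front (rotate right by 3), then keep one character in every 3, starting at position 1 (positions 1st, 4th, 7th, ...).
Working it through for "nchembtc": intermediate "btcnchem", final "bne".

bne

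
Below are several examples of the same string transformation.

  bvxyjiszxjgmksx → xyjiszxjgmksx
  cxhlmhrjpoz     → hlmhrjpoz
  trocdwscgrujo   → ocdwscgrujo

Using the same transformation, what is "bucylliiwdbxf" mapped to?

cylliiwdbxf

What's happening: delete the first 2 characters.
On "bucylliiwdbxf" that produces "cylliiwdbxf".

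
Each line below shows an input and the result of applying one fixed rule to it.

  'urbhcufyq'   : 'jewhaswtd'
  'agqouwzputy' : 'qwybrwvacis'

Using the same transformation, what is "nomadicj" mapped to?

cfkelpqo

The transformation: shift every letter 2 places forward in the alphabet (wrapping around), then move the first 3 characters to the end (rotate left by 3).
For "nomadicj", step one produces "pqocfkel"; step two turns that into "cfkelpqo".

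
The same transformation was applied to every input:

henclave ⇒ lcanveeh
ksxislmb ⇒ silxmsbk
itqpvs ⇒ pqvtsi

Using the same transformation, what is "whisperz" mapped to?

pseirhzw

The rule is to swap the front and back halves of the string, then take characters alternately from the front and the back (1st, last, 2nd, 2nd-last, ...).
"whisperz" → "pseirhzw".
(Check on "ksxislmb": → "slmbksxi" → "silxmsbk" ✓)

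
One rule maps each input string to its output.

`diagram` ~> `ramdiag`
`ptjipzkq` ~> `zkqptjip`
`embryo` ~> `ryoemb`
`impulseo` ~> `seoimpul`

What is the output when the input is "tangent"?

The pattern: move the last 3 characters to the front (rotate right by 3).
So "tangent" becomes "enttang".

enttang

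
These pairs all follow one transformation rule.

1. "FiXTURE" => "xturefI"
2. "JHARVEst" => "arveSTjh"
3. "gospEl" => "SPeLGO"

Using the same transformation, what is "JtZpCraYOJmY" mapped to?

What's happening: flip the case of every letter, then move the first 2 characters to the end (rotate left by 2).
Working it through for "JtZpCraYOJmY": intermediate "jTzPcRAyojMy", final "zPcRAyojMyjT".

zPcRAyojMyjT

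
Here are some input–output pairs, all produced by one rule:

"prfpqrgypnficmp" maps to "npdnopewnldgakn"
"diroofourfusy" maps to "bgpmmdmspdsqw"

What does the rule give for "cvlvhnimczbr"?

In each case the input is transformed by: shift every letter 2 places backward in the alphabet (wrapping around).
On "cvlvhnimczbr" that produces "atjtflgkaxzp".

atjtflgkaxzp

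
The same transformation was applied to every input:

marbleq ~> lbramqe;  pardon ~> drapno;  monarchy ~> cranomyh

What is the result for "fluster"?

tsulfre

The transformation: move the last 2 characters to the front (rotate right by 2), then reverse the string.
Applying both steps to "fluster": "erflust", then "tsulfre".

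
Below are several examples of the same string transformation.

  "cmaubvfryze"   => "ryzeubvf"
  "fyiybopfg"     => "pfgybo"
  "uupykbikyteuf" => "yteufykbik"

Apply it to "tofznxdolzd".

olzdznxd

In each case the input is transformed by: delete the first 3 characters, then swap the front and back halves of the string.
On "tofznxdolzd": the first step gives "znxdolzd", and the second then gives "olzdznxd".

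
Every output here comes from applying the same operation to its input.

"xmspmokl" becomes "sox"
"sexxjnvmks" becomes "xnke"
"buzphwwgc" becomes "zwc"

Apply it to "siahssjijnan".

asjn

The transformation: move the first 2 characters to the end (rotate left by 2), then keep one character in every 3, starting at position 1 (positions 1st, 4th, 7th, ...).
Starting from "siahssjijnan": after the first operation, "ahssjijnansi"; after the second, "asjn".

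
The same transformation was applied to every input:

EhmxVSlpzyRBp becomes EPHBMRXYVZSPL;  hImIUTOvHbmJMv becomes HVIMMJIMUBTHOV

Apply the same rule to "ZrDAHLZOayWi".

ZIRWDYAAHOLZ

In each case the input is transformed by: take characters alternately from the front and the back (1st, last, 2nd, 2nd-last, ...), then convert every letter to uppercase.
Working it through for "ZrDAHLZOayWi": intermediate "ZirWDyAaHOLZ", final "ZIRWDYAAHOLZ".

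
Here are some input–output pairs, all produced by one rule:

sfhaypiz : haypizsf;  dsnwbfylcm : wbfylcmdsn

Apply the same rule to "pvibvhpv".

Each output is the input with this applied: swap the front and back halves of the string, then move the last 2 characters to the front (rotate right by 2).
For "pvibvhpv", step one produces "vhpvpvib"; step two turns that into "ibvhpvpv".

ibvhpvpv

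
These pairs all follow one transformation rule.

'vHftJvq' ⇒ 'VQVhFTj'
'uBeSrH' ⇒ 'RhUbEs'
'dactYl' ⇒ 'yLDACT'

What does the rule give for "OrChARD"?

The rule is to flip the case of every letter, then move the last 2 characters to the front (rotate right by 2).
"OrChARD" → "oRcHard" → "rdoRcHa".

rdoRcHa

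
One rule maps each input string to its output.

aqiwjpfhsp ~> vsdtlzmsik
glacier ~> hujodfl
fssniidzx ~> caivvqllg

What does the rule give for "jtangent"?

qwmwdqjh

Looking at the pairs, the operation is to move the last 2 characters to the front (rotate right by 2), then shift every letter 3 places forward in the alphabet (wrapping around).
Doing the same to "jtangent": "qwmwdqjh".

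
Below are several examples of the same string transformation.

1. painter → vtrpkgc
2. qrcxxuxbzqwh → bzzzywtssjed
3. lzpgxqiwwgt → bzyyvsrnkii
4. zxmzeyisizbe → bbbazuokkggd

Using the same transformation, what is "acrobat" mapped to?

Each output is the input with this applied: sort the characters into reverse alphabetical order, then shift every letter 2 places forward in the alphabet (wrapping around).
"acrobat" → "trocbaa" → "vtqedcc".

vtqedcc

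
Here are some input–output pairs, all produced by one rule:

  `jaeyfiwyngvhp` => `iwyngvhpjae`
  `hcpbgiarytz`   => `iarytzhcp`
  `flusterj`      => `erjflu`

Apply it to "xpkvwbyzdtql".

The transformation: move the first 3 characters to the end (rotate left by 3), then delete the first 2 characters.
Applying that to "xpkvwbyzdtql" gives "byzdtqlxpk".

byzdtqlxpk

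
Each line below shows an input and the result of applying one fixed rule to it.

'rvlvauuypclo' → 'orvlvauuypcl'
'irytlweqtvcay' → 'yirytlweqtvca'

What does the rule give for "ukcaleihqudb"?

bukcaleihqud

The transformation: move the last character to the front.
Applying that to "ukcaleihqudb" gives "bukcaleihqud".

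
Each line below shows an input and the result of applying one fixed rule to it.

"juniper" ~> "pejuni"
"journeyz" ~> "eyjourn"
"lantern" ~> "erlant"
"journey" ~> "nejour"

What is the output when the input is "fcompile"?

The pattern: delete the last character, then move the last 2 characters to the front (rotate right by 2).
"fcompile" → "fcompil" → "ilfcomp".

ilfcomp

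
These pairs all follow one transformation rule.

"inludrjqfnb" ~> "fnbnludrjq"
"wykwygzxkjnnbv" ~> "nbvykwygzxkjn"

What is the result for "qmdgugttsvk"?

Looking at the pairs, the operation is to delete the first character, then move the last 3 characters to the front (rotate right by 3).
Applying both steps to "qmdgugttsvk": "mdgugttsvk", then "svkmdgugtt".

svkmdgugtt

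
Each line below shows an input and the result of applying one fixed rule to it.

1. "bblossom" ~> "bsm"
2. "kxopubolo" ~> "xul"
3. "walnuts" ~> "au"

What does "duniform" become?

ufm

What's happening: keep one character in every 3, starting at position 2 (positions 2nd, 5th, 8th, ...).
Applying that to "duniform" gives "ufm".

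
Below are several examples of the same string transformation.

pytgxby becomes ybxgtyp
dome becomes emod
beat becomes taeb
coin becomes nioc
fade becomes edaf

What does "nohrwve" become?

What's happening: reverse the string.
Doing the same to "nohrwve": "evwrhon".

evwrhon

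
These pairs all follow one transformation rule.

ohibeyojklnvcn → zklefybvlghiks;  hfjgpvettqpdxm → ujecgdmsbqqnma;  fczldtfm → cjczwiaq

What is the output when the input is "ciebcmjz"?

gwzfbyzj

What's happening: move the last 2 characters to the front (rotate right by 2), then shift every letter 3 places backward in the alphabet (wrapping around).
"ciebcmjz" → "jzciebcm" → "gwzfbyzj".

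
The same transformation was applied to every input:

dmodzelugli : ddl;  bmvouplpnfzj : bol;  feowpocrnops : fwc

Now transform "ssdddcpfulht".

The transformation: delete the last 3 characters, then keep one character in every 3, starting at position 1 (positions 1st, 4th, 7th, ...).
On "ssdddcpfulht": the first step gives "ssdddcpfu", and the second then gives "sdp".

sdp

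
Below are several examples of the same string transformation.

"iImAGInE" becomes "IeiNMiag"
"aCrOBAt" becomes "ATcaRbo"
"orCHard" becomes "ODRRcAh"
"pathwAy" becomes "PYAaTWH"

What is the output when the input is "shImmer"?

In each case the input is transformed by: flip the case of every letter, then take characters alternately from the front and the back (1st, last, 2nd, 2nd-last, ...).
Working it through for "shImmer": intermediate "SHiMMER", final "SRHEiMM".

SRHEiMM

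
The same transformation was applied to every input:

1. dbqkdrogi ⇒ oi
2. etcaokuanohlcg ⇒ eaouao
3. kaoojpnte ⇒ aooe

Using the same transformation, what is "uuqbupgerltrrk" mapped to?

Rule — keep only the vowels.
On "uuqbupgerltrrk" that produces "uuue".

uuue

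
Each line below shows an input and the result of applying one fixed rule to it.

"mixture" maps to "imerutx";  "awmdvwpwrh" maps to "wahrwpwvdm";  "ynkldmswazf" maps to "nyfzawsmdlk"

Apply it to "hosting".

The transformation: move the first 2 characters to the end (rotate left by 2), then reverse the string.
Applying both steps to "hosting": "stingho", then "ohgnits".

ohgnits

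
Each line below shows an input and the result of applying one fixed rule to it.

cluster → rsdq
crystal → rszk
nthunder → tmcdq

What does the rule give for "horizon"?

Rule — delete the first 3 characters, then shift every letter 1 place backward in the alphabet (wrapping around).
Starting from "horizon": after the first operation, "izon"; after the second, "hynm".

hynm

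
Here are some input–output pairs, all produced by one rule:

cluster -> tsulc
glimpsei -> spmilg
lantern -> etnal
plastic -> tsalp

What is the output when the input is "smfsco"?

sfms

The pattern: delete the last 2 characters, then reverse the string.
For "smfsco", step one produces "smfs"; step two turns that into "sfms".
(Check on "glimpsei": → "glimps" → "spmilg" ✓)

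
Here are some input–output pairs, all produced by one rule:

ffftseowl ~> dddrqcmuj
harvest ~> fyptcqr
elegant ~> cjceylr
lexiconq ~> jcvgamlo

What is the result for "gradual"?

epybsyj

Looking at the pairs, the operation is to shift every letter 2 places backward in the alphabet (wrapping around).
Applying that to "gradual" gives "epybsyj".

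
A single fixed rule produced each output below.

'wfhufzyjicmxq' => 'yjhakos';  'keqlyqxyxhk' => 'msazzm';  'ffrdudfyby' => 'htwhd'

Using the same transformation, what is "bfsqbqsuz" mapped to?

dudub

Rule — shift every letter 2 places forward in the alphabet (wrapping around), then keep every other character starting from the first (positions 1st, 3rd, 5th, ...).
Doing the same to "bfsqbqsuz": "dudub".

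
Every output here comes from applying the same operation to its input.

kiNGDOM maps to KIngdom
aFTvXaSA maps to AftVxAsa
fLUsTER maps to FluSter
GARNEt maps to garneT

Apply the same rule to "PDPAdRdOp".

What's happening: flip the case of every letter.
For "PDPAdRdOp" the result is "pdpaDrDoP".

pdpaDrDoP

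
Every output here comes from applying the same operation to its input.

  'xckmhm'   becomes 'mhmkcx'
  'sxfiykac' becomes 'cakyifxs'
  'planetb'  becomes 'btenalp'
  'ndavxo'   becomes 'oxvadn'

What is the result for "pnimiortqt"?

tqtroiminp

Looking at the pairs, the operation is to reverse the string.
For "pnimiortqt" the result is "tqtroiminp".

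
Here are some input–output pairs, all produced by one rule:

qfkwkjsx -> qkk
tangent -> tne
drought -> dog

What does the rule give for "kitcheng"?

kth

The pattern: keep every other character starting from the first (positions 1st, 3rd, 5th, ...), then delete the last character.
Starting from "kitcheng": after the first operation, "kthn"; after the second, "kth".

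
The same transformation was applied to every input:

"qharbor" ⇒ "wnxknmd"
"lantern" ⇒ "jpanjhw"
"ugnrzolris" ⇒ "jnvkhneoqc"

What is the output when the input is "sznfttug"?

Rule — shift every letter 4 places backward in the alphabet (wrapping around), then move the first 2 characters to the end (rotate left by 2).
"sznfttug" → "ovjbppqc" → "jbppqcov".

jbppqcov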